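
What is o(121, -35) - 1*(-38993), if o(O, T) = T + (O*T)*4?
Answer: 22018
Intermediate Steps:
o(O, T) = T + 4*O*T
o(121, -35) - 1*(-38993) = -35*(1 + 4*121) - 1*(-38993) = -35*(1 + 484) + 38993 = -35*485 + 38993 = -16975 + 38993 = 22018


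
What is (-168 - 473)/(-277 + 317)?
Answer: -641/40 ≈ -16.025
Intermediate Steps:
(-168 - 473)/(-277 + 317) = -641/40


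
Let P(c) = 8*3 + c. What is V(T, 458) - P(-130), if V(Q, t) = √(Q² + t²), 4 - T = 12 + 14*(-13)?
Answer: 106 + 2*√60010 ≈ 595.94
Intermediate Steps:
T = 174 (T = 4 - (12 + 14*(-13)) = 4 - (12 - 182) = 4 - 1*(-170) = 4 + 170 = 174)
P(c) = 24 + c
V(T, 458) - P(-130) = √(174² + 458²) - (24 - 130) = √(30276 + 209764) - 1*(-106) = √240040 + 106 = 2*√60010 + 106 = 106 + 2*√60010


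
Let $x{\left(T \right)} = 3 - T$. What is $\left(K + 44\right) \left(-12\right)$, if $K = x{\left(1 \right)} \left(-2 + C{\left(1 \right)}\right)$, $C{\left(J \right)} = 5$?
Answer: $-600$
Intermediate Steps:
$K = 6$ ($K = \left(3 - 1\right) \left(-2 + 5\right) = \left(3 - 1\right) 3 = 2 \cdot 3 = 6$)
$\left(K + 44\right) \left(-12\right) = \left(6 + 44\right) \left(-12\right) = 50 \left(-12\right) = -600$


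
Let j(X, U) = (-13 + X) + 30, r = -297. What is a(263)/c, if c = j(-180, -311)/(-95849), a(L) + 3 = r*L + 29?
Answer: -7484369165/163 ≈ -4.5916e+7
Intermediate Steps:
j(X, U) = 17 + X
a(L) = 26 - 297*L (a(L) = -3 + (-297*L + 29) = -3 + (29 - 297*L) = 26 - 297*L)
c = 163/95849 (c = (17 - 180)/(-95849) = -163*(-1/95849) = 163/95849 ≈ 0.0017006)
a(263)/c = (26 - 297*263)/(163/95849) = (26 - 78111)*(95849/163) = -78085*95849/163 = -7484369165/163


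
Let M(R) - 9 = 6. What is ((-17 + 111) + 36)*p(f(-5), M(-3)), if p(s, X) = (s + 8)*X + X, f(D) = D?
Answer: 7800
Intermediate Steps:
M(R) = 15 (M(R) = 9 + 6 = 15)
p(s, X) = X + X*(8 + s) (p(s, X) = (8 + s)*X + X = X*(8 + s) + X = X + X*(8 + s))
((-17 + 111) + 36)*p(f(-5), M(-3)) = ((-17 + 111) + 36)*(15*(9 - 5)) = (94 + 36)*(15*4) = 130*60 = 7800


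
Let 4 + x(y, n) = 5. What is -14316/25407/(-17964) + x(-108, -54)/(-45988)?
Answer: 16829405/1749120422652 ≈ 9.6216e-6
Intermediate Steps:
x(y, n) = 1 (x(y, n) = -4 + 5 = 1)
-14316/25407/(-17964) + x(-108, -54)/(-45988) = -14316/25407/(-17964) + 1/(-45988) = -14316*1/25407*(-1/17964) + 1*(-1/45988) = -4772/8469*(-1/17964) - 1/45988 = 1193/38034279 - 1/45988 = 16829405/1749120422652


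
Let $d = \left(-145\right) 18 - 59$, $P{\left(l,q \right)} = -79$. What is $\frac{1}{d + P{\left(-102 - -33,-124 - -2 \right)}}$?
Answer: $- \frac{1}{2748} \approx -0.0003639$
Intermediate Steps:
$d = -2669$ ($d = -2610 - 59 = -2669$)
$\frac{1}{d + P{\left(-102 - -33,-124 - -2 \right)}} = \frac{1}{-2669 - 79} = \frac{1}{-2748} = - \frac{1}{2748}$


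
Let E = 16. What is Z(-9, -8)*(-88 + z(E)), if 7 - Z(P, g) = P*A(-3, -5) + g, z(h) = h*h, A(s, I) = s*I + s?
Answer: 20664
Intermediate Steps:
A(s, I) = s + I*s (A(s, I) = I*s + s = s + I*s)
z(h) = h**2
Z(P, g) = 7 - g - 12*P (Z(P, g) = 7 - (P*(-3*(1 - 5)) + g) = 7 - (P*(-3*(-4)) + g) = 7 - (P*12 + g) = 7 - (12*P + g) = 7 - (g + 12*P) = 7 + (-g - 12*P) = 7 - g - 12*P)
Z(-9, -8)*(-88 + z(E)) = (7 - 1*(-8) - 12*(-9))*(-88 + 16**2) = (7 + 8 + 108)*(-88 + 256) = 123*168 = 20664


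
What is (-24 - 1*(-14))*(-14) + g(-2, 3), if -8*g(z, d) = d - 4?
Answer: 1121/8 ≈ 140.13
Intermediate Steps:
g(z, d) = 1/2 - d/8 (g(z, d) = -(d - 4)/8 = -(-4 + d)/8 = 1/2 - d/8)
(-24 - 1*(-14))*(-14) + g(-2, 3) = (-24 - 1*(-14))*(-14) + (1/2 - 1/8*3) = (-24 + 14)*(-14) + (1/2 - 3/8) = -10*(-14) + 1/8 = 140 + 1/8 = 1121/8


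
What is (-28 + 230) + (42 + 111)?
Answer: 355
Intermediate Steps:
(-28 + 230) + (42 + 111) = 202 + 153 = 355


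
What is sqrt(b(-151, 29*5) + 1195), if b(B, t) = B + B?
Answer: sqrt(893) ≈ 29.883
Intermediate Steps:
b(B, t) = 2*B
sqrt(b(-151, 29*5) + 1195) = sqrt(2*(-151) + 1195) = sqrt(-302 + 1195) = sqrt(893)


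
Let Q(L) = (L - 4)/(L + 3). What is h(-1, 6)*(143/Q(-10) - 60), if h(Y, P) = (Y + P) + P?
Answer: 253/2 ≈ 126.50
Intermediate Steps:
Q(L) = (-4 + L)/(3 + L)
h(Y, P) = Y + 2*P (h(Y, P) = (P + Y) + P = Y + 2*P)
h(-1, 6)*(143/Q(-10) - 60) = (-1 + 2*6)*(143/(((-4 - 10)/(3 - 10))) - 60) = (-1 + 12)*(143/((-14/(-7))) - 60) = 11*(143/((-1/7*(-14))) - 60) = 11*(143/2 - 60) = 11*(23/2) = 253/2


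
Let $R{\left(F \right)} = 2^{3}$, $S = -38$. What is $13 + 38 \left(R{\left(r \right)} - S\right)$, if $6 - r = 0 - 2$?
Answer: $1761$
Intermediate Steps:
$r = 8$ ($r = 6 - \left(0 - 2\right) = 6 - -2 = 6 + 2 = 8$)
$R{\left(F \right)} = 8$
$13 + 38 \left(R{\left(r \right)} - S\right) = 13 + 38 \left(8 - -38\right) = 13 + 38 \left(8 + 38\right) = 13 + 38 \cdot 46 = 13 + 1748 = 1761$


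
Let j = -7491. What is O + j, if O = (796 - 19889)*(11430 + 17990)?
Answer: -561723551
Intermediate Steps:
O = -561716060 (O = -19093*29420 = -561716060)
O + j = -561716060 - 7491 = -561723551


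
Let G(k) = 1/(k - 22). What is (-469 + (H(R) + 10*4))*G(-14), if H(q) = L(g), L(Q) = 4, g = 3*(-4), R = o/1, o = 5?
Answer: 425/36 ≈ 11.806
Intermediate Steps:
R = 5 (R = 5/1 = 5*1 = 5)
G(k) = 1/(-22 + k)
g = -12
H(q) = 4
(-469 + (H(R) + 10*4))*G(-14) = (-469 + (4 + 10*4))/(-22 - 14) = (-469 + (4 + 40))/(-36) = (-469 + 44)*(-1/36) = -425*(-1/36) = 425/36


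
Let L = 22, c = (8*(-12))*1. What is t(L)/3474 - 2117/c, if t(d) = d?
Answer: 1226095/55584 ≈ 22.058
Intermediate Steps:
c = -96 (c = -96*1 = -96)
t(L)/3474 - 2117/c = 22/3474 - 2117/(-96) = 22*(1/3474) - 2117*(-1/96) = 11/1737 + 2117/96 = 1226095/55584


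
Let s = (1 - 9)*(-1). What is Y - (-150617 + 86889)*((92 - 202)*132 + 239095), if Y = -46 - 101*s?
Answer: 14311714746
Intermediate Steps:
s = 8 (s = -8*(-1) = 8)
Y = -854 (Y = -46 - 101*8 = -46 - 808 = -854)
Y - (-150617 + 86889)*((92 - 202)*132 + 239095) = -854 - (-150617 + 86889)*((92 - 202)*132 + 239095) = -854 - (-63728)*(-110*132 + 239095) = -854 - (-63728)*(-14520 + 239095) = -854 - (-63728)*224575 = -854 - 1*(-14311715600) = -854 + 14311715600 = 14311714746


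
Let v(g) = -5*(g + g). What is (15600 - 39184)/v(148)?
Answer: 2948/185 ≈ 15.935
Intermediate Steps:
v(g) = -10*g
(15600 - 39184)/v(148) = (15600 - 39184)/((-10*148)) = -23584/(-1480) = -23584*(-1/1480) = 2948/185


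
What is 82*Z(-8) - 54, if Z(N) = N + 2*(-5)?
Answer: -1530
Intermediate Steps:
Z(N) = -10 + N (Z(N) = N - 10 = -10 + N)
82*Z(-8) - 54 = 82*(-10 - 8) - 54 = 82*(-18) - 54 = -1476 - 54 = -1530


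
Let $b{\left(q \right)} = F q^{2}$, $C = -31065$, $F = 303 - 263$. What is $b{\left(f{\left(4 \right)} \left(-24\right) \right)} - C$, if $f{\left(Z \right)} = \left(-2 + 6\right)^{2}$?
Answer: $5929305$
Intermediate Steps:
$F = 40$
$f{\left(Z \right)} = 16$ ($f{\left(Z \right)} = 4^{2} = 16$)
$b{\left(q \right)} = 40 q^{2}$
$b{\left(f{\left(4 \right)} \left(-24\right) \right)} - C = 40 \left(16 \left(-24\right)\right)^{2} - -31065 = 40 \left(-384\right)^{2} + 31065 = 40 \cdot 147456 + 31065 = 5898240 + 31065 = 5929305$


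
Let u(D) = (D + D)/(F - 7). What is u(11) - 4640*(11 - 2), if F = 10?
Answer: -125258/3 ≈ -41753.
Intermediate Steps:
u(D) = 2*D/3 (u(D) = (D + D)/(10 - 7) = (2*D)/3 = (2*D)*(⅓) = 2*D/3)
u(11) - 4640*(11 - 2) = (⅔)*11 - 4640*(11 - 2) = 22/3 - 4640*9 = 22/3 - 464*90 = 22/3 - 41760 = -125258/3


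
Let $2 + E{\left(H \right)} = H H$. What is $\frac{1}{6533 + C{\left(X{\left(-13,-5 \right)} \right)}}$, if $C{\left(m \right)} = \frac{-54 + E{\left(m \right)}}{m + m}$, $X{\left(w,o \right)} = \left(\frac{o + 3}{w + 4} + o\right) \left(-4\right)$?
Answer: $\frac{387}{2531402} \approx 0.00015288$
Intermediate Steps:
$E{\left(H \right)} = -2 + H^{2}$ ($E{\left(H \right)} = -2 + H H = -2 + H^{2}$)
$X{\left(w,o \right)} = - 4 o - \frac{4 \left(3 + o\right)}{4 + w}$ ($X{\left(w,o \right)} = \left(\frac{3 + o}{4 + w} + o\right) \left(-4\right) = \left(o + \frac{3 + o}{4 + w}\right) \left(-4\right) = - 4 o - \frac{4 \left(3 + o\right)}{4 + w}$)
$C{\left(m \right)} = \frac{-56 + m^{2}}{2 m}$ ($C{\left(m \right)} = \frac{-54 + \left(-2 + m^{2}\right)}{m + m} = \frac{-56 + m^{2}}{2 m}$)
$\frac{1}{6533 + C{\left(X{\left(-13,-5 \right)} \right)}} = \frac{1}{6533 - \left(28 \frac{4 - 13}{4 \left(-3 - -25 - \left(-5\right) \left(-13\right)\right)} - \frac{2 \left(-3 - -25 - \left(-5\right) \left(-13\right)\right)}{4 - 13}\right)} = \frac{1}{6533 - \left(28 \left(- \frac{9}{4 \left(-3 + 25 - 65\right)}\right) - \frac{2 \left(-3 + 25 - 65\right)}{-9}\right)} = \frac{1}{6533 - \left(\frac{63}{43} - 2 \left(- \frac{1}{9}\right) \left(-43\right)\right)} = \frac{1}{6533 + \left(\frac{1}{2} \cdot \frac{172}{9} - \frac{28}{\frac{172}{9}}\right)} = \frac{1}{6533 + \left(\frac{86}{9} - \frac{63}{43}\right)} = \frac{1}{6533 + \frac{3131}{387}} = \frac{1}{\frac{2531402}{387}} = \frac{387}{2531402}$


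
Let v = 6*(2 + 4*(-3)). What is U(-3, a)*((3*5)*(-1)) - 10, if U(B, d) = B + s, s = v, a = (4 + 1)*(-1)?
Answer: 935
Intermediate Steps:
a = -5 (a = 5*(-1) = -5)
v = -60 (v = 6*(2 - 12) = 6*(-10) = -60)
s = -60
U(B, d) = -60 + B (U(B, d) = B - 60 = -60 + B)
U(-3, a)*((3*5)*(-1)) - 10 = (-60 - 3)*((3*5)*(-1)) - 10 = -945*(-1) - 10 = -63*(-15) - 10 = 945 - 10 = 935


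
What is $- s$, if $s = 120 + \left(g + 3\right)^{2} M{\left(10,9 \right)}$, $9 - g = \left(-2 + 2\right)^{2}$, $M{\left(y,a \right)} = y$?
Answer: $-1560$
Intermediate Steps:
$g = 9$ ($g = 9 - \left(-2 + 2\right)^{2} = 9 - 0^{2} = 9 - 0 = 9 + 0 = 9$)
$s = 1560$ ($s = 120 + \left(9 + 3\right)^{2} \cdot 10 = 120 + 12^{2} \cdot 10 = 120 + 144 \cdot 10 = 120 + 1440 = 1560$)
$- s = \left(-1\right) 1560 = -1560$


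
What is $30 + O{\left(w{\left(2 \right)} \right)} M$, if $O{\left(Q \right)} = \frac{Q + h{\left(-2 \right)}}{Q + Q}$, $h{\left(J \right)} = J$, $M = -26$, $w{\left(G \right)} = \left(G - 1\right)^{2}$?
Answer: $43$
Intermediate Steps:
$w{\left(G \right)} = \left(-1 + G\right)^{2}$
$O{\left(Q \right)} = \frac{-2 + Q}{2 Q}$ ($O{\left(Q \right)} = \frac{Q - 2}{Q + Q} = \frac{-2 + Q}{2 Q}$)
$30 + O{\left(w{\left(2 \right)} \right)} M = 30 + \frac{-2 + \left(-1 + 2\right)^{2}}{2 \left(-1 + 2\right)^{2}} \left(-26\right) = 30 + \frac{-2 + 1^{2}}{2 \cdot 1^{2}} \left(-26\right) = 30 + \frac{-2 + 1}{2 \cdot 1} \left(-26\right) = 30 + \frac{1}{2} \cdot 1 \left(-1\right) \left(-26\right) = 30 - -13 = 30 + 13 = 43$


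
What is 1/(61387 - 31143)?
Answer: 1/30244 ≈ 3.3064e-5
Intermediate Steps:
1/(61387 - 31143) = 1/30244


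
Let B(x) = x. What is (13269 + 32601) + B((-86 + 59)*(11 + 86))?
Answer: 43251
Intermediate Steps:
(13269 + 32601) + B((-86 + 59)*(11 + 86)) = (13269 + 32601) + (-86 + 59)*(11 + 86) = 45870 - 27*97 = 45870 - 2619 = 43251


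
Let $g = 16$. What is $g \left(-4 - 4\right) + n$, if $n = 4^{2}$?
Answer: $-112$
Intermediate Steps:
$n = 16$
$g \left(-4 - 4\right) + n = 16 \left(-4 - 4\right) + 16 = 16 \left(-8\right) + 16 = -128 + 16 = -112$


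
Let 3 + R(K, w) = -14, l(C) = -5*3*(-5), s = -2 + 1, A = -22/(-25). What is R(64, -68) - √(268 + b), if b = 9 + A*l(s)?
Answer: -17 - 7*√7 ≈ -35.520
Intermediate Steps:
A = 22/25 (A = -22*(-1/25) = 22/25 ≈ 0.88000)
s = -1
l(C) = 75 (l(C) = -15*(-5) = 75)
R(K, w) = -17 (R(K, w) = -3 - 14 = -17)
b = 75 (b = 9 + (22/25)*75 = 9 + 66 = 75)
R(64, -68) - √(268 + b) = -17 - √(268 + 75) = -17 - √343 = -17 - 7*√7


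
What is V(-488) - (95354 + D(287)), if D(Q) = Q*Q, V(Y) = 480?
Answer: -177243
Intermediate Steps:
D(Q) = Q²
V(-488) - (95354 + D(287)) = 480 - (95354 + 287²) = 480 - (95354 + 82369) = 480 - 1*177723 = 480 - 177723 = -177243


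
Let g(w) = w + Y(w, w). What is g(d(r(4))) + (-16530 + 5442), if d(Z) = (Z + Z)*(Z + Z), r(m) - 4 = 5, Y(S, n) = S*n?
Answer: 94212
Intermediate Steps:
r(m) = 9 (r(m) = 4 + 5 = 9)
d(Z) = 4*Z**2 (d(Z) = (2*Z)*(2*Z) = 4*Z**2)
g(w) = w + w**2 (g(w) = w + w*w = w + w**2)
g(d(r(4))) + (-16530 + 5442) = (4*9**2)*(1 + 4*9**2) + (-16530 + 5442) = (4*81)*(1 + 4*81) - 11088 = 324*(1 + 324) - 11088 = 324*325 - 11088 = 105300 - 11088 = 94212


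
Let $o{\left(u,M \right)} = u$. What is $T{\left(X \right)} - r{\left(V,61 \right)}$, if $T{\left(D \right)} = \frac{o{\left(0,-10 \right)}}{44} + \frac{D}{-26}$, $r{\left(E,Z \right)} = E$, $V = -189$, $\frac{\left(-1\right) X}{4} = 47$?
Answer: $\frac{2551}{13} \approx 196.23$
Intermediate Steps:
$X = -188$ ($X = \left(-4\right) 47 = -188$)
$T{\left(D \right)} = - \frac{D}{26}$ ($T{\left(D \right)} = \frac{0}{44} + \frac{D}{-26} = 0 \cdot \frac{1}{44} + D \left(- \frac{1}{26}\right) = 0 - \frac{D}{26} = - \frac{D}{26}$)
$T{\left(X \right)} - r{\left(V,61 \right)} = \left(- \frac{1}{26}\right) \left(-188\right) - -189 = \frac{94}{13} + 189 = \frac{2551}{13}$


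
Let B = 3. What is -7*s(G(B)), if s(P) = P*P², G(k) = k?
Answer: -189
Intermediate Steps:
s(P) = P³
-7*s(G(B)) = -7*3³ = -7*27 = -189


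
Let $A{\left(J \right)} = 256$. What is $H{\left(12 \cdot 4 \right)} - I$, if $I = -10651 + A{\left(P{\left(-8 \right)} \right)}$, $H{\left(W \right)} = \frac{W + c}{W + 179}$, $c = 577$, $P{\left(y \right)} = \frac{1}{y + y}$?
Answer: $\frac{2360290}{227} \approx 10398.0$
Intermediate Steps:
$P{\left(y \right)} = \frac{1}{2 y}$
$H{\left(W \right)} = \frac{577 + W}{179 + W}$ ($H{\left(W \right)} = \frac{W + 577}{W + 179} = \frac{577 + W}{179 + W}$)
$I = -10395$ ($I = -10651 + 256 = -10395$)
$H{\left(12 \cdot 4 \right)} - I = \frac{577 + 12 \cdot 4}{179 + 12 \cdot 4} - -10395 = \frac{577 + 48}{179 + 48} + 10395 = \frac{1}{227} \cdot 625 + 10395 = \frac{625}{227} + 10395 = \frac{2360290}{227}$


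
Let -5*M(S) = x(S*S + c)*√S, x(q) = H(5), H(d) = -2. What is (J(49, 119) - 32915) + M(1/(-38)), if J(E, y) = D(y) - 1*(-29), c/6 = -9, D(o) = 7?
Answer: -32879 + I*√38/95 ≈ -32879.0 + 0.064889*I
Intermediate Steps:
c = -54 (c = 6*(-9) = -54)
x(q) = -2
J(E, y) = 36 (J(E, y) = 7 - 1*(-29) = 7 + 29 = 36)
M(S) = 2*√S/5 (M(S) = -(-2)*√S/5 = 2*√S/5)
(J(49, 119) - 32915) + M(1/(-38)) = (36 - 32915) + 2*√(1/(-38))/5 = -32879 + 2*√(-1/38)/5 = -32879 + 2*(I*√38/38)/5 = -32879 + I*√38/95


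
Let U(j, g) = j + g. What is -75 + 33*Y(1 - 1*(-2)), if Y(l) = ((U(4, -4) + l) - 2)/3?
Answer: -64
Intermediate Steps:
U(j, g) = g + j
Y(l) = -2/3 + l/3 (Y(l) = (((-4 + 4) + l) - 2)/3 = ((0 + l) - 2)*(1/3) = (l - 2)*(1/3) = (-2 + l)*(1/3) = -2/3 + l/3)
-75 + 33*Y(1 - 1*(-2)) = -75 + 33*(-2/3 + (1 - 1*(-2))/3) = -75 + 33*(-2/3 + (1 + 2)/3) = -75 + 33*(-2/3 + (1/3)*3) = -75 + 33*(-2/3 + 1) = -75 + 33*(1/3) = -75 + 11 = -64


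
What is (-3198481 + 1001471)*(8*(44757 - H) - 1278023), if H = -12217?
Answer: 1806449729310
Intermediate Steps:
(-3198481 + 1001471)*(8*(44757 - H) - 1278023) = (-3198481 + 1001471)*(8*(44757 - 1*(-12217)) - 1278023) = -2197010*(8*(44757 + 12217) - 1278023) = -2197010*(8*56974 - 1278023) = -2197010*(455792 - 1278023) = -2197010*(-822231) = 1806449729310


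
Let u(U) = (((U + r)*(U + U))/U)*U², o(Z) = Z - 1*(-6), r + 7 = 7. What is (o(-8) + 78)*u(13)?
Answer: 333944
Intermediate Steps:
r = 0 (r = -7 + 7 = 0)
o(Z) = 6 + Z (o(Z) = Z + 6 = 6 + Z)
u(U) = 2*U³ (u(U) = (((U + 0)*(U + U))/U)*U² = ((U*(2*U))/U)*U² = ((2*U²)/U)*U² = (2*U)*U² = 2*U³)
(o(-8) + 78)*u(13) = ((6 - 8) + 78)*(2*13³) = (-2 + 78)*(2*2197) = 76*4394 = 333944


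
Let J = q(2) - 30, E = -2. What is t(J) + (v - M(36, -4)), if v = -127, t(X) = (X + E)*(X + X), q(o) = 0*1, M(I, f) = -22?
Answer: 1815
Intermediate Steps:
q(o) = 0
J = -30 (J = 0 - 30 = -30)
t(X) = 2*X*(-2 + X) (t(X) = (X - 2)*(X + X) = (-2 + X)*(2*X) = 2*X*(-2 + X))
t(J) + (v - M(36, -4)) = 2*(-30)*(-2 - 30) + (-127 - 1*(-22)) = 2*(-30)*(-32) + (-127 + 22) = 1920 - 105 = 1815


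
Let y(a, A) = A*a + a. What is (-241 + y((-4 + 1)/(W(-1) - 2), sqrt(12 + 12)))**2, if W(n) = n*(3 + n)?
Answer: 923737/16 - 2883*sqrt(6)/4 ≈ 55968.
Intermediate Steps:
y(a, A) = a + A*a
(-241 + y((-4 + 1)/(W(-1) - 2), sqrt(12 + 12)))**2 = (-241 + ((-4 + 1)/(-(3 - 1) - 2))*(1 + sqrt(12 + 12)))**2 = (-241 + (-3/(-1*2 - 2))*(1 + sqrt(24)))**2 = (-241 + (-3/(-2 - 2))*(1 + 2*sqrt(6)))**2 = (-241 + (-3/(-4))*(1 + 2*sqrt(6)))**2 = (-241 + (-3*(-1/4))*(1 + 2*sqrt(6)))**2 = (-241 + 3*(1 + 2*sqrt(6))/4)**2 = (-241 + (3/4 + 3*sqrt(6)/2))**2 = (-961/4 + 3*sqrt(6)/2)**2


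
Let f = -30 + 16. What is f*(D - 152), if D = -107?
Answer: 3626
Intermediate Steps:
f = -14
f*(D - 152) = -14*(-107 - 152) = -14*(-259) = 3626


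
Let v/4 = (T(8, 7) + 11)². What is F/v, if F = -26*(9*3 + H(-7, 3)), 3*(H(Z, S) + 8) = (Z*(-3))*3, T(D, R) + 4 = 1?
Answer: -65/16 ≈ -4.0625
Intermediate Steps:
T(D, R) = -3 (T(D, R) = -4 + 1 = -3)
H(Z, S) = -8 - 3*Z (H(Z, S) = -8 + ((Z*(-3))*3)/3 = -8 + (-3*Z*3)/3 = -8 + (-9*Z)/3 = -8 - 3*Z)
v = 256 (v = 4*(-3 + 11)² = 4*8² = 4*64 = 256)
F = -1040 (F = -26*(9*3 + (-8 - 3*(-7))) = -26*(27 + (-8 + 21)) = -26*(27 + 13) = -26*40 = -1040)
F/v = -1040/256 = -1040*1/256 = -65/16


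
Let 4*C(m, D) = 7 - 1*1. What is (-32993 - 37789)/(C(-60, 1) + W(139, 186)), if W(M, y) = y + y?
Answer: -47188/249 ≈ -189.51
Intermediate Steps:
W(M, y) = 2*y
C(m, D) = 3/2 (C(m, D) = (7 - 1*1)/4 = (7 - 1)/4 = (1/4)*6 = 3/2)
(-32993 - 37789)/(C(-60, 1) + W(139, 186)) = (-32993 - 37789)/(3/2 + 2*186) = -70782/(3/2 + 372) = -70782/747/2 = -70782*2/747 = -47188/249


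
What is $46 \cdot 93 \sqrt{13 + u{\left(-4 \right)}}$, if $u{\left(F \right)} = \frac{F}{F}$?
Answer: $4278 \sqrt{14} \approx 16007.0$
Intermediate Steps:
$u{\left(F \right)} = 1$
$46 \cdot 93 \sqrt{13 + u{\left(-4 \right)}} = 46 \cdot 93 \sqrt{13 + 1} = 4278 \sqrt{14}$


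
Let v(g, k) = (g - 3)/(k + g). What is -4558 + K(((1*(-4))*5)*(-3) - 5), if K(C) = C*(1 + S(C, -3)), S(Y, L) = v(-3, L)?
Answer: -4448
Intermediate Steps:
v(g, k) = (-3 + g)/(g + k)
S(Y, L) = -6/(-3 + L) (S(Y, L) = (-3 - 3)/(-3 + L) = -6/(-3 + L))
K(C) = 2*C (K(C) = C*(1 - 6/(-3 - 3)) = C*(1 - 6/(-6)) = C*(1 - 6*(-1/6)) = C*(1 + 1) = C*2 = 2*C)
-4558 + K(((1*(-4))*5)*(-3) - 5) = -4558 + 2*(((1*(-4))*5)*(-3) - 5) = -4558 + 2*(-4*5*(-3) - 5) = -4558 + 2*(-20*(-3) - 5) = -4558 + 2*(60 - 5) = -4558 + 2*55 = -4558 + 110 = -4448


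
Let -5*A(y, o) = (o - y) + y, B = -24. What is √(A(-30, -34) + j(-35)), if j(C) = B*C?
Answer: √21170/5 ≈ 29.100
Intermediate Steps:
A(y, o) = -o/5 (A(y, o) = -((o - y) + y)/5 = -o/5)
j(C) = -24*C
√(A(-30, -34) + j(-35)) = √(-⅕*(-34) - 24*(-35)) = √(34/5 + 840) = √(4234/5) = √21170/5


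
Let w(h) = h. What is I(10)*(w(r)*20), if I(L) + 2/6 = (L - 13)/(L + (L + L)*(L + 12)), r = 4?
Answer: -136/5 ≈ -27.200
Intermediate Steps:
I(L) = -⅓ + (-13 + L)/(L + 2*L*(12 + L)) (I(L) = -⅓ + (L - 13)/(L + (L + L)*(L + 12)) = -⅓ + (-13 + L)/(L + (2*L)*(12 + L)) = -⅓ + (-13 + L)/(L + 2*L*(12 + L)))
I(10)*(w(r)*20) = ((⅓)*(-39 - 22*10 - 2*10²)/(10*(25 + 2*10)))*(4*20) = ((⅓)*(⅒)*(-39 - 220 - 2*100)/(25 + 20))*80 = ((⅓)*(⅒)*(-39 - 220 - 200)/45)*80 = ((⅓)*(⅒)*(1/45)*(-459))*80 = -17/50*80 = -136/5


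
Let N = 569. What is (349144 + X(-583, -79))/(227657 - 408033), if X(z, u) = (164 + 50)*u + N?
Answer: -332807/180376 ≈ -1.8451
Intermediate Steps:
X(z, u) = 569 + 214*u (X(z, u) = (164 + 50)*u + 569 = 214*u + 569 = 569 + 214*u)
(349144 + X(-583, -79))/(227657 - 408033) = (349144 + (569 + 214*(-79)))/(227657 - 408033) = (349144 + (569 - 16906))/(-180376) = (349144 - 16337)*(-1/180376) = 332807*(-1/180376) = -332807/180376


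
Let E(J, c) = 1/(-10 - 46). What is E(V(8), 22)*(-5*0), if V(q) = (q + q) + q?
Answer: 0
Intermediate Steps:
V(q) = 3*q (V(q) = 2*q + q = 3*q)
E(J, c) = -1/56 (E(J, c) = 1/(-56) = -1/56)
E(V(8), 22)*(-5*0) = -(-5)*0/56 = -1/56*0 = 0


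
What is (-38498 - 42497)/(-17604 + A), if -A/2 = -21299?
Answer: -80995/24994 ≈ -3.2406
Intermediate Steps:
A = 42598 (A = -2*(-21299) = 42598)
(-38498 - 42497)/(-17604 + A) = (-38498 - 42497)/(-17604 + 42598) = -80995/24994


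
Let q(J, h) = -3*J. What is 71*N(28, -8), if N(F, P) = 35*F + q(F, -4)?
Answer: 63616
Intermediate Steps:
N(F, P) = 32*F (N(F, P) = 35*F - 3*F = 32*F)
71*N(28, -8) = 71*(32*28) = 71*896 = 63616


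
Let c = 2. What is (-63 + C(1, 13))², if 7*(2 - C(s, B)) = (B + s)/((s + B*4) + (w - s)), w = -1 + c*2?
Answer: 11269449/3025 ≈ 3725.4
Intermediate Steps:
w = 3 (w = -1 + 2*2 = -1 + 4 = 3)
C(s, B) = 2 - (B + s)/(7*(3 + 4*B)) (C(s, B) = 2 - (B + s)/(7*((s + B*4) + (3 - s))) = 2 - (B + s)/(7*((s + 4*B) + (3 - s))) = 2 - (B + s)/(7*(3 + 4*B)))
(-63 + C(1, 13))² = (-63 + (42 - 1*1 + 55*13)/(7*(3 + 4*13)))² = (-63 + (42 - 1 + 715)/(7*(3 + 52)))² = (-63 + (⅐)*756/55)² = (-63 + (⅐)*(1/55)*756)² = (-63 + 108/55)² = (-3357/55)² = 11269449/3025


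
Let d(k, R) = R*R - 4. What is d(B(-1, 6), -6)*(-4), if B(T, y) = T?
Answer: -128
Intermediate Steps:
d(k, R) = -4 + R² (d(k, R) = R² - 4 = -4 + R²)
d(B(-1, 6), -6)*(-4) = (-4 + (-6)²)*(-4) = (-4 + 36)*(-4) = 32*(-4) = -128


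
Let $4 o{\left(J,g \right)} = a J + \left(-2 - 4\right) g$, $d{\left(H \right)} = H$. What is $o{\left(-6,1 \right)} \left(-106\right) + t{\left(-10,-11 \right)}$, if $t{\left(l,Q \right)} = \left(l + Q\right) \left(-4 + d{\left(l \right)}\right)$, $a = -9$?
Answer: $-978$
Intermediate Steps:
$o{\left(J,g \right)} = - \frac{9 J}{4} - \frac{3 g}{2}$ ($o{\left(J,g \right)} = \frac{- 9 J + \left(-2 - 4\right) g}{4} = \frac{- 9 J - 6 g}{4} = - \frac{9 J}{4} - \frac{3 g}{2}$)
$t{\left(l,Q \right)} = \left(-4 + l\right) \left(Q + l\right)$ ($t{\left(l,Q \right)} = \left(l + Q\right) \left(-4 + l\right) = \left(Q + l\right) \left(-4 + l\right) = \left(-4 + l\right) \left(Q + l\right)$)
$o{\left(-6,1 \right)} \left(-106\right) + t{\left(-10,-11 \right)} = \left(\left(- \frac{9}{4}\right) \left(-6\right) - \frac{3}{2}\right) \left(-106\right) - \left(-194 - 100\right) = \left(\frac{27}{2} - \frac{3}{2}\right) \left(-106\right) + \left(100 + 44 + 40 + 110\right) = 12 \left(-106\right) + 294 = -1272 + 294 = -978$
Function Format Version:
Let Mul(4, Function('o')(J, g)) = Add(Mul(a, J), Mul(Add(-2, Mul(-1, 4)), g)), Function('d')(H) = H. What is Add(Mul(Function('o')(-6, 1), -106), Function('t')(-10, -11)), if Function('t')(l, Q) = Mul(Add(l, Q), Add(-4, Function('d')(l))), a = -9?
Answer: -978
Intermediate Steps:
Function('o')(J, g) = Add(Mul(Rational(-9, 4), J), Mul(Rational(-3, 2), g)) (Function('o')(J, g) = Mul(Rational(1, 4), Add(Mul(-9, J), Mul(Add(-2, Mul(-1, 4)), g))) = Mul(Rational(1, 4), Add(Mul(-9, J), Mul(Add(-2, -4), g))) = Mul(Rational(1, 4), Add(Mul(-9, J), Mul(-6, g))) = Add(Mul(Rational(-9, 4), J), Mul(Rational(-3, 2), g)))
Function('t')(l, Q) = Mul(Add(-4, l), Add(Q, l)) (Function('t')(l, Q) = Mul(Add(l, Q), Add(-4, l)) = Mul(Add(Q, l), Add(-4, l)) = Mul(Add(-4, l), Add(Q, l)))
Add(Mul(Function('o')(-6, 1), -106), Function('t')(-10, -11)) = Add(Mul(Add(Mul(Rational(-9, 4), -6), Mul(Rational(-3, 2), 1)), -106), Add(Pow(-10, 2), Mul(-4, -11), Mul(-4, -10), Mul(-11, -10))) = Add(Mul(Add(Rational(27, 2), Rational(-3, 2)), -106), Add(100, 44, 40, 110)) = Add(Mul(12, -106), 294) = Add(-1272, 294) = -978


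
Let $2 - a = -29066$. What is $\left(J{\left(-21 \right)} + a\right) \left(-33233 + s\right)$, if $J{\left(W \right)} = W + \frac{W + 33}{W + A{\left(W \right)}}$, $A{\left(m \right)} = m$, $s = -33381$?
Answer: $- \frac{13544424778}{7} \approx -1.9349 \cdot 10^{9}$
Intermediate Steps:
$a = 29068$ ($a = 2 - -29066 = 2 + 29066 = 29068$)
$J{\left(W \right)} = W + \frac{33 + W}{2 W}$ ($J{\left(W \right)} = W + \frac{W + 33}{W + W} = W + \frac{33 + W}{2 W}$)
$\left(J{\left(-21 \right)} + a\right) \left(-33233 + s\right) = \left(\left(\frac{1}{2} - 21 + \frac{33}{2 \left(-21\right)}\right) + 29068\right) \left(-33233 - 33381\right) = \left(\left(\frac{1}{2} - 21 + \frac{33}{2} \left(- \frac{1}{21}\right)\right) + 29068\right) \left(-66614\right) = \left(\left(\frac{1}{2} - 21 - \frac{11}{14}\right) + 29068\right) \left(-66614\right) = \left(- \frac{149}{7} + 29068\right) \left(-66614\right) = \frac{203327}{7} \left(-66614\right) = - \frac{13544424778}{7}$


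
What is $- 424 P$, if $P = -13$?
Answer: $5512$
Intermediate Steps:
$- 424 P = \left(-424\right) \left(-13\right) = 5512$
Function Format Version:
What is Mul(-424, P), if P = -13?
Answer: 5512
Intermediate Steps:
Mul(-424, P) = Mul(-424, -13) = 5512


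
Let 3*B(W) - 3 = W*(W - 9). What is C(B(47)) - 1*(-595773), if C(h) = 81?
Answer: 595854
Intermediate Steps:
B(W) = 1 + W*(-9 + W)/3 (B(W) = 1 + (W*(W - 9))/3 = 1 + (W*(-9 + W))/3 = 1 + W*(-9 + W)/3)
C(B(47)) - 1*(-595773) = 81 - 1*(-595773) = 81 + 595773 = 595854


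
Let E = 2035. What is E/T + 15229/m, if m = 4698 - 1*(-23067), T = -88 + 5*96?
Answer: 62471543/10883880 ≈ 5.7398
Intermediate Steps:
T = 392 (T = -88 + 480 = 392)
m = 27765 (m = 4698 + 23067 = 27765)
E/T + 15229/m = 2035/392 + 15229/27765 = 62471543/10883880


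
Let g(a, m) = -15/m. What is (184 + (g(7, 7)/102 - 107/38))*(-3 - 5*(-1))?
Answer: 819220/2261 ≈ 362.33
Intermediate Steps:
(184 + (g(7, 7)/102 - 107/38))*(-3 - 5*(-1)) = (184 + (-15/7/102 - 107/38))*(-3 - 5*(-1)) = (184 + (-15*⅐*(1/102) - 107*1/38))*(-3 + 5) = (184 + (-15/7*1/102 - 107/38))*2 = (184 + (-5/238 - 107/38))*2 = (184 - 6414/2261)*2 = (409610/2261)*2 = 819220/2261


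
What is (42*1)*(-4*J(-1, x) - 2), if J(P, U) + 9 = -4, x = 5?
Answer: 2100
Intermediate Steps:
J(P, U) = -13 (J(P, U) = -9 - 4 = -13)
(42*1)*(-4*J(-1, x) - 2) = (42*1)*(-4*(-13) - 2) = 42*(52 - 2) = 42*50 = 2100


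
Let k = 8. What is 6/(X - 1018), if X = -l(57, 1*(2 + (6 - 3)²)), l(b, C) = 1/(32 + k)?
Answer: -240/40721 ≈ -0.0058938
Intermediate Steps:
l(b, C) = 1/40 (l(b, C) = 1/(32 + 8) = 1/40)
X = -1/40 (X = -1*1/40 = -1/40 ≈ -0.025000)
6/(X - 1018) = 6/(-1/40 - 1018) = 6/(-40721/40) = -40/40721*6 = -240/40721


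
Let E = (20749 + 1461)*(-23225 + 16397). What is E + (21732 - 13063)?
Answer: -151641211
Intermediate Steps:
E = -151649880 (E = 22210*(-6828) = -151649880)
E + (21732 - 13063) = -151649880 + (21732 - 13063) = -151649880 + 8669 = -151641211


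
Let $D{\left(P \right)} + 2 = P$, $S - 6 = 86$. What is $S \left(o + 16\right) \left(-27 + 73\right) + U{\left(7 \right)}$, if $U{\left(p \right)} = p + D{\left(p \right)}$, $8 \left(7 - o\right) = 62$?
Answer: $64550$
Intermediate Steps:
$S = 92$ ($S = 6 + 86 = 92$)
$D{\left(P \right)} = -2 + P$
$o = - \frac{3}{4}$ ($o = 7 - \frac{31}{4} = - \frac{3}{4} \approx -0.75$)
$U{\left(p \right)} = -2 + 2 p$ ($U{\left(p \right)} = p + \left(-2 + p\right) = -2 + 2 p$)
$S \left(o + 16\right) \left(-27 + 73\right) + U{\left(7 \right)} = 92 \left(- \frac{3}{4} + 16\right) \left(-27 + 73\right) + \left(-2 + 2 \cdot 7\right) = 92 \cdot \frac{61}{4} \cdot 46 + \left(-2 + 14\right) = 92 \cdot \frac{1403}{2} + 12 = 64538 + 12 = 64550$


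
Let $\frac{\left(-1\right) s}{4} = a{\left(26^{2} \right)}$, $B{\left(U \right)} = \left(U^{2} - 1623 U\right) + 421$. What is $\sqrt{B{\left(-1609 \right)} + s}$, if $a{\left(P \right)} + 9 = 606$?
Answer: $\sqrt{5198321} \approx 2280.0$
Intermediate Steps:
$a{\left(P \right)} = 597$ ($a{\left(P \right)} = -9 + 606 = 597$)
$B{\left(U \right)} = 421 + U^{2} - 1623 U$
$s = -2388$ ($s = \left(-4\right) 597 = -2388$)
$\sqrt{B{\left(-1609 \right)} + s} = \sqrt{\left(421 + \left(-1609\right)^{2} - -2611407\right) - 2388} = \sqrt{\left(421 + 2588881 + 2611407\right) - 2388} = \sqrt{5200709 - 2388} = \sqrt{5198321}$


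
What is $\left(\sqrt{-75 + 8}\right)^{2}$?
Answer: $-67$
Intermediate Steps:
$\left(\sqrt{-75 + 8}\right)^{2} = \left(\sqrt{-67}\right)^{2} = \left(i \sqrt{67}\right)^{2} = -67$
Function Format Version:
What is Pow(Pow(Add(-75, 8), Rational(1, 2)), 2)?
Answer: -67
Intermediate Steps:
Pow(Pow(Add(-75, 8), Rational(1, 2)), 2) = Pow(Pow(-67, Rational(1, 2)), 2) = Pow(Mul(I, Pow(67, Rational(1, 2))), 2) = -67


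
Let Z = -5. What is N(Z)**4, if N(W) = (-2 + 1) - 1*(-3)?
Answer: 16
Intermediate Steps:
N(W) = 2 (N(W) = -1 + 3 = 2)
N(Z)**4 = 2**4 = 16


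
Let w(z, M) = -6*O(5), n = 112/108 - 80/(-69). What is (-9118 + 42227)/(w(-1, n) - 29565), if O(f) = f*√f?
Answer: -21752613/19424105 + 66218*√5/58272315 ≈ -1.1173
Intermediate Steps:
O(f) = f^(3/2)
n = 1364/621 (n = 112*(1/108) - 80*(-1/69) = 28/27 + 80/69 = 1364/621 ≈ 2.1965)
w(z, M) = -30*√5
(-9118 + 42227)/(w(-1, n) - 29565) = (-9118 + 42227)/(-30*√5 - 29565) = 33109/(-29565 - 30*√5)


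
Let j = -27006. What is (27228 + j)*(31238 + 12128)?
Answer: 9627252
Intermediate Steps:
(27228 + j)*(31238 + 12128) = (27228 - 27006)*(31238 + 12128) = 222*43366 = 9627252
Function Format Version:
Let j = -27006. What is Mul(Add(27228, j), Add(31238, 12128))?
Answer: 9627252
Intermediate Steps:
Mul(Add(27228, j), Add(31238, 12128)) = Mul(Add(27228, -27006), Add(31238, 12128)) = Mul(222, 43366) = 9627252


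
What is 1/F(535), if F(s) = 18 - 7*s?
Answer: -1/3727 ≈ -0.00026831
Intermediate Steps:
1/F(535) = 1/(18 - 7*535) = 1/(18 - 3745) = 1/(-3727) = -1/3727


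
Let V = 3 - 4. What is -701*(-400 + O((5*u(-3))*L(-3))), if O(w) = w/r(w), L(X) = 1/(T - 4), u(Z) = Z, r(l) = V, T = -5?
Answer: 844705/3 ≈ 2.8157e+5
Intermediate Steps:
V = -1
r(l) = -1
L(X) = -1/9 (L(X) = 1/(-5 - 4) = 1/(-9) = -1/9)
O(w) = -w (O(w) = w/(-1) = w*(-1) = -w)
-701*(-400 + O((5*u(-3))*L(-3))) = -701*(-400 - 5*(-3)*(-1)/9) = -701*(-400 - (-15)*(-1)/9) = -701*(-400 - 1*5/3) = -701*(-400 - 5/3) = -701*(-1205/3) = 844705/3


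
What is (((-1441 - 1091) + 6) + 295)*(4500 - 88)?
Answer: -9843172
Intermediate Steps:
(((-1441 - 1091) + 6) + 295)*(4500 - 88) = ((-2532 + 6) + 295)*4412 = (-2526 + 295)*4412 = -2231*4412 = -9843172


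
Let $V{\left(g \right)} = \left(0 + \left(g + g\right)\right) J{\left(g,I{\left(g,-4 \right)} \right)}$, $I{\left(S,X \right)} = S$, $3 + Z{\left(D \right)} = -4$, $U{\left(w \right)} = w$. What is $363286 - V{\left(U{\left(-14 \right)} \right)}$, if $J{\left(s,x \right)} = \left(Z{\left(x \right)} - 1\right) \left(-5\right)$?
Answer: $364406$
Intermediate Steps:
$Z{\left(D \right)} = -7$ ($Z{\left(D \right)} = -3 - 4 = -7$)
$J{\left(s,x \right)} = 40$ ($J{\left(s,x \right)} = \left(-7 - 1\right) \left(-5\right) = \left(-8\right) \left(-5\right) = 40$)
$V{\left(g \right)} = 80 g$ ($V{\left(g \right)} = \left(0 + \left(g + g\right)\right) 40 = \left(0 + 2 g\right) 40 = 2 g 40 = 80 g$)
$363286 - V{\left(U{\left(-14 \right)} \right)} = 363286 - 80 \left(-14\right) = 363286 - -1120 = 363286 + 1120 = 364406$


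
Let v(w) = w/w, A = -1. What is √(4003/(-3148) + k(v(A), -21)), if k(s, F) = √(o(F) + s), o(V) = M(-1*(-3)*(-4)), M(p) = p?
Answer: √(-3150361 + 2477476*I*√11)/1574 ≈ 1.0678 + 1.553*I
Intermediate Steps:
o(V) = -12 (o(V) = -1*(-3)*(-4) = 3*(-4) = -12)
v(w) = 1
k(s, F) = √(-12 + s)
√(4003/(-3148) + k(v(A), -21)) = √(4003/(-3148) + √(-12 + 1)) = √(4003*(-1/3148) + √(-11)) = √(-4003/3148 + I*√11)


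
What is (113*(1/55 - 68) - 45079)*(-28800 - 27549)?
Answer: 163516458348/55 ≈ 2.9730e+9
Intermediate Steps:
(113*(1/55 - 68) - 45079)*(-28800 - 27549) = (113*(1/55 - 68) - 45079)*(-56349) = (113*(-3739/55) - 45079)*(-56349) = (-422507/55 - 45079)*(-56349) = -2901852/55*(-56349) = 163516458348/55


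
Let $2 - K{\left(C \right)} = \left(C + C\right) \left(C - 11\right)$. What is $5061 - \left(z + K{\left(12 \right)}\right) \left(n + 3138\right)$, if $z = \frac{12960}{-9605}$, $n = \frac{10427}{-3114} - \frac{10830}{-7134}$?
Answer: $\frac{6790647029698}{86738913} \approx 78288.0$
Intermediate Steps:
$n = - \frac{6776933}{3702546}$ ($n = 10427 \left(- \frac{1}{3114}\right) - - \frac{1805}{1189} = - \frac{10427}{3114} + \frac{1805}{1189} = - \frac{6776933}{3702546} \approx -1.8303$)
$z = - \frac{2592}{1921}$ ($z = 12960 \left(- \frac{1}{9605}\right) = - \frac{2592}{1921} \approx -1.3493$)
$K{\left(C \right)} = 2 - 2 C \left(-11 + C\right)$ ($K{\left(C \right)} = 2 - \left(C + C\right) \left(C - 11\right) = 2 - 2 C \left(-11 + C\right)$)
$5061 - \left(z + K{\left(12 \right)}\right) \left(n + 3138\right) = 5061 - \left(- \frac{2592}{1921} + \left(2 - 2 \cdot 12^{2} + 22 \cdot 12\right)\right) \left(- \frac{6776933}{3702546} + 3138\right) = 5061 - \left(- \frac{2592}{1921} + \left(2 - 288 + 264\right)\right) \frac{11611812415}{3702546} = 5061 - \left(- \frac{2592}{1921} - 22\right) \frac{11611812415}{3702546} = 5061 - \left(- \frac{44854}{1921}\right) \frac{11611812415}{3702546} = 5061 - - \frac{6351661391005}{86738913} = 5061 + \frac{6351661391005}{86738913} = \frac{6790647029698}{86738913}$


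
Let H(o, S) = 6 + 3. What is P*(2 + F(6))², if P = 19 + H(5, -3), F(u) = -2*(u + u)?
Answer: 13552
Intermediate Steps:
H(o, S) = 9
F(u) = -4*u
P = 28 (P = 19 + 9 = 28)
P*(2 + F(6))² = 28*(2 - 4*6)² = 28*(2 - 24)² = 28*(-22)² = 28*484 = 13552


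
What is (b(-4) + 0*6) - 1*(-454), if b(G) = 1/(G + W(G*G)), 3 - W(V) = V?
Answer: 7717/17 ≈ 453.94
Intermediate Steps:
W(V) = 3 - V
b(G) = 1/(3 + G - G**2) (b(G) = 1/(G + (3 - G*G)) = 1/(G + (3 - G**2)) = 1/(3 + G - G**2))
(b(-4) + 0*6) - 1*(-454) = (1/(3 - 4 - 1*(-4)**2) + 0*6) - 1*(-454) = (1/(3 - 4 - 1*16) + 0) + 454 = (1/(3 - 4 - 16) + 0) + 454 = (1/(-17) + 0) + 454 = (-1/17 + 0) + 454 = -1/17 + 454 = 7717/17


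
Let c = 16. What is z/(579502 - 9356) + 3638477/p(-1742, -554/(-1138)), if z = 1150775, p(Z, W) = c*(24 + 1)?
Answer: 1037461708821/114029200 ≈ 9098.2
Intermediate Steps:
p(Z, W) = 400 (p(Z, W) = 16*(24 + 1) = 16*25 = 400)
z/(579502 - 9356) + 3638477/p(-1742, -554/(-1138)) = 1150775/(579502 - 9356) + 3638477/400 = 1150775/570146 + 3638477*(1/400) = 1150775*(1/570146) + 3638477/400 = 1150775/570146 + 3638477/400 = 1037461708821/114029200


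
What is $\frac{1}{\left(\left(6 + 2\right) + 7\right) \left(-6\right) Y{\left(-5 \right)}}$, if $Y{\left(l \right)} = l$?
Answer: $\frac{1}{450} \approx 0.0022222$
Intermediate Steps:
$\frac{1}{\left(\left(6 + 2\right) + 7\right) \left(-6\right) Y{\left(-5 \right)}} = \frac{1}{\left(\left(6 + 2\right) + 7\right) \left(-6\right) \left(-5\right)} = \frac{1}{\left(8 + 7\right) \left(-6\right) \left(-5\right)} = \frac{1}{15 \left(-6\right) \left(-5\right)} = \frac{1}{\left(-90\right) \left(-5\right)} = \frac{1}{450}$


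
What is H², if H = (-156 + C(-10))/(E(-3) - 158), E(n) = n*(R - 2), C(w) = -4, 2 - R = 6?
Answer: 64/49 ≈ 1.3061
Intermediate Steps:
R = -4 (R = 2 - 1*6 = 2 - 6 = -4)
E(n) = -6*n (E(n) = n*(-4 - 2) = n*(-6) = -6*n)
H = 8/7 (H = (-156 - 4)/(-6*(-3) - 158) = -160/(18 - 158) = -160/(-140) = -160*(-1/140) = 8/7 ≈ 1.1429)
H² = (8/7)² = 64/49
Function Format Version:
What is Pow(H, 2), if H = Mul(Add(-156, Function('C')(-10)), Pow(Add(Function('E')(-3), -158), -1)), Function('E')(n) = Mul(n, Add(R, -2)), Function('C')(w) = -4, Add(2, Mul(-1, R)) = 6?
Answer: Rational(64, 49) ≈ 1.3061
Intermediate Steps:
R = -4 (R = Add(2, Mul(-1, 6)) = Add(2, -6) = -4)
Function('E')(n) = Mul(-6, n) (Function('E')(n) = Mul(n, Add(-4, -2)) = Mul(n, -6) = Mul(-6, n))
H = Rational(8, 7) (H = Mul(Add(-156, -4), Pow(Add(Mul(-6, -3), -158), -1)) = Mul(-160, Pow(Add(18, -158), -1)) = Mul(-160, Pow(-140, -1)) = Mul(-160, Rational(-1, 140)) = Rational(8, 7) ≈ 1.1429)
Pow(H, 2) = Pow(Rational(8, 7), 2) = Rational(64, 49)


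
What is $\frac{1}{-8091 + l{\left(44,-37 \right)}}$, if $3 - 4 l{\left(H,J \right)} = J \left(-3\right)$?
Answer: $- \frac{1}{8118} \approx -0.00012318$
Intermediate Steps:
$l{\left(H,J \right)} = \frac{3}{4} + \frac{3 J}{4}$ ($l{\left(H,J \right)} = \frac{3}{4} - \frac{J \left(-3\right)}{4} = \frac{3}{4} - \frac{\left(-3\right) J}{4} = \frac{3}{4} + \frac{3 J}{4}$)
$\frac{1}{-8091 + l{\left(44,-37 \right)}} = \frac{1}{-8091 + \left(\frac{3}{4} + \frac{3}{4} \left(-37\right)\right)} = \frac{1}{-8091 + \left(\frac{3}{4} - \frac{111}{4}\right)} = \frac{1}{-8091 - 27} = \frac{1}{-8118} = - \frac{1}{8118}$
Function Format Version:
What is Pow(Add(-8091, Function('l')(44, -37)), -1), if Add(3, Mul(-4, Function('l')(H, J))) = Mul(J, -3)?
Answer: Rational(-1, 8118) ≈ -0.00012318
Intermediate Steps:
Function('l')(H, J) = Add(Rational(3, 4), Mul(Rational(3, 4), J)) (Function('l')(H, J) = Add(Rational(3, 4), Mul(Rational(-1, 4), Mul(J, -3))) = Add(Rational(3, 4), Mul(Rational(-1, 4), Mul(-3, J))) = Add(Rational(3, 4), Mul(Rational(3, 4), J)))
Pow(Add(-8091, Function('l')(44, -37)), -1) = Pow(Add(-8091, Add(Rational(3, 4), Mul(Rational(3, 4), -37))), -1) = Pow(Add(-8091, Add(Rational(3, 4), Rational(-111, 4))), -1) = Pow(Add(-8091, -27), -1) = Pow(-8118, -1) = Rational(-1, 8118)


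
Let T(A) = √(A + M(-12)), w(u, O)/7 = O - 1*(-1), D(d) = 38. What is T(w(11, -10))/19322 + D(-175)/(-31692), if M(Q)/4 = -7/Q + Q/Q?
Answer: -1/834 + I*√510/57966 ≈ -0.001199 + 0.00038959*I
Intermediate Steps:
M(Q) = 4 - 28/Q (M(Q) = 4*(-7/Q + Q/Q) = 4*(-7/Q + 1) = 4*(1 - 7/Q) = 4 - 28/Q)
w(u, O) = 7 + 7*O (w(u, O) = 7*(O - 1*(-1)) = 7*(O + 1) = 7*(1 + O) = 7 + 7*O)
T(A) = √(19/3 + A) (T(A) = √(A + (4 - 28/(-12))) = √(A + (4 - 28*(-1/12))) = √(A + (4 + 7/3)) = √(A + 19/3) = √(19/3 + A))
T(w(11, -10))/19322 + D(-175)/(-31692) = (√(57 + 9*(7 + 7*(-10)))/3)/19322 + 38/(-31692) = (√(57 + 9*(7 - 70))/3)*(1/19322) + 38*(-1/31692) = (√(57 + 9*(-63))/3)*(1/19322) - 1/834 = (√(57 - 567)/3)*(1/19322) - 1/834 = (√(-510)/3)*(1/19322) - 1/834 = ((I*√510)/3)*(1/19322) - 1/834 = (I*√510/3)*(1/19322) - 1/834 = I*√510/57966 - 1/834 = -1/834 + I*√510/57966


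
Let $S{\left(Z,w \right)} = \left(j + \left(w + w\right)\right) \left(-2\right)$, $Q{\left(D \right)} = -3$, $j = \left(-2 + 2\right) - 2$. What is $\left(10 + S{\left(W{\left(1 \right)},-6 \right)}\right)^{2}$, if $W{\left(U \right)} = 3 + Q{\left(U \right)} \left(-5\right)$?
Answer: $1444$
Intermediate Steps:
$j = -2$ ($j = 0 - 2 = -2$)
$W{\left(U \right)} = 18$ ($W{\left(U \right)} = 3 - -15 = 3 + 15 = 18$)
$S{\left(Z,w \right)} = 4 - 4 w$ ($S{\left(Z,w \right)} = \left(-2 + \left(w + w\right)\right) \left(-2\right) = \left(-2 + 2 w\right) \left(-2\right) = 4 - 4 w$)
$\left(10 + S{\left(W{\left(1 \right)},-6 \right)}\right)^{2} = \left(10 + \left(4 - -24\right)\right)^{2} = \left(10 + \left(4 + 24\right)\right)^{2} = \left(10 + 28\right)^{2} = 38^{2} = 1444$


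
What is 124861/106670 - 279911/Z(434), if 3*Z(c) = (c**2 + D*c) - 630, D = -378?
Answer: -21654589949/631326395 ≈ -34.300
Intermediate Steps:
Z(c) = -210 - 126*c + c**2/3 (Z(c) = ((c**2 - 378*c) - 630)/3 = (-630 + c**2 - 378*c)/3 = -210 - 126*c + c**2/3)
124861/106670 - 279911/Z(434) = 124861/106670 - 279911/(-210 - 126*434 + (1/3)*434**2) = 124861*(1/106670) - 279911/(-210 - 54684 + (1/3)*188356) = 124861/106670 - 279911/(-210 - 54684 + 188356/3) = 124861/106670 - 279911/23674/3 = 124861/106670 - 279911*3/23674 = 124861/106670 - 839733/23674 = -21654589949/631326395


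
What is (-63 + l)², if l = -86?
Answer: 22201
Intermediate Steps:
(-63 + l)² = (-63 - 86)² = (-149)² = 22201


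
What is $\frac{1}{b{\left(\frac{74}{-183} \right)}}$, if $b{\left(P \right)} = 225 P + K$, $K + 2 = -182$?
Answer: $- \frac{61}{16774} \approx -0.0036366$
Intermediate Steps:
$K = -184$ ($K = -2 - 182 = -184$)
$b{\left(P \right)} = -184 + 225 P$ ($b{\left(P \right)} = 225 P - 184 = -184 + 225 P$)
$\frac{1}{b{\left(\frac{74}{-183} \right)}} = \frac{1}{-184 + 225 \frac{74}{-183}} = \frac{1}{-184 + 225 \cdot 74 \left(- \frac{1}{183}\right)} = \frac{1}{-184 + 225 \left(- \frac{74}{183}\right)} = \frac{1}{-184 - \frac{5550}{61}} = \frac{1}{- \frac{16774}{61}} = - \frac{61}{16774}$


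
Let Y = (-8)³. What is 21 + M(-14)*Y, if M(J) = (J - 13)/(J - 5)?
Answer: -13425/19 ≈ -706.58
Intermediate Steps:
M(J) = (-13 + J)/(-5 + J)
Y = -512
21 + M(-14)*Y = 21 + ((-13 - 14)/(-5 - 14))*(-512) = 21 + (-27/(-19))*(-512) = 21 - 1/19*(-27)*(-512) = 21 + (27/19)*(-512) = 21 - 13824/19 = -13425/19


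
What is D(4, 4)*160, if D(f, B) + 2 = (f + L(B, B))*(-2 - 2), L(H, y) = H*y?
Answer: -13120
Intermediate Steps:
D(f, B) = -2 - 4*f - 4*B² (D(f, B) = -2 + (f + B*B)*(-2 - 2) = -2 + (f + B²)*(-4) = -2 + (-4*f - 4*B²) = -2 - 4*f - 4*B²)
D(4, 4)*160 = (-2 - 4*4 - 4*4²)*160 = (-2 - 16 - 4*16)*160 = (-2 - 16 - 64)*160 = -82*160 = -13120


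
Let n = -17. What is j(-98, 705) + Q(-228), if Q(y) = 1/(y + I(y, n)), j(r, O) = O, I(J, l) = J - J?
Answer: 160739/228 ≈ 705.00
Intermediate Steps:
I(J, l) = 0
Q(y) = 1/y (Q(y) = 1/(y + 0) = 1/y)
j(-98, 705) + Q(-228) = 705 + 1/(-228) = 705 - 1/228 = 160739/228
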